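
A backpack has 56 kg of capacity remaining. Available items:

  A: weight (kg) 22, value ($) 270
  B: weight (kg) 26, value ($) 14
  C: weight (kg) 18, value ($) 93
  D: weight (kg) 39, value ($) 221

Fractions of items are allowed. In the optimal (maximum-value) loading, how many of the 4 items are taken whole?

1

Ratios (sorted): A 12.27, D 5.67, C 5.17, B 0.54
take A (22 @ 270); take 34/39 of D → 192.67. Capacity used 56/56.
1 item(s) taken whole; one partial (take 34/39 of D).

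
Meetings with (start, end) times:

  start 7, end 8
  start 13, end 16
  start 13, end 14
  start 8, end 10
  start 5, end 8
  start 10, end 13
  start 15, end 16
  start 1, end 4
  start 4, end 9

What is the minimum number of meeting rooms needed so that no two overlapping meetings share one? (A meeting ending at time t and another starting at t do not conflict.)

The answer is the maximum number of intervals overlapping at any instant.
starts: [1, 4, 5, 7, 8, 10, 13, 13, 15]
ends:   [4, 8, 8, 9, 10, 13, 14, 16, 16]
s1→1 e4→0 s4→1 s5→2 s7→3  — peak 3.

3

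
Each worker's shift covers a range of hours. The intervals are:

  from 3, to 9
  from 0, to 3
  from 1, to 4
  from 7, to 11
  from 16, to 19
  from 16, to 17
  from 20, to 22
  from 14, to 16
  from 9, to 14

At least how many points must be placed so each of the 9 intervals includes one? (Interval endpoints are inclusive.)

4

Sort by right endpoint; whenever an interval is uncovered, place a point at its right end.
Sorted: [0,3] [1,4] [3,9] [7,11] [9,14] [14,16] [16,17] [16,19] [20,22]
{[0,3],[1,4],[3,9]} hit by 3; {[7,11],[9,14]} hit by 11; {[14,16],[16,17],[16,19]} hit by 16; {[20,22]} hit by 22.
Points: 3, 11, 16, 22 (4 total).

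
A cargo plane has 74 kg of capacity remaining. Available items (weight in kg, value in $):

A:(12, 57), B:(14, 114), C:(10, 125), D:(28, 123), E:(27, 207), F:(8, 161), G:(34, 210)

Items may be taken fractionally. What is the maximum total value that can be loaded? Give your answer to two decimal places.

699.65

Sort by value per unit weight and fill in that order.
Order: F (161/8=20.12) > C (125/10=12.50) > B (114/14=8.14) > E (207/27=7.67) > G (210/34=6.18) > A (57/12=4.75) > D (123/28=4.39)
Fill: take F (8 @ 161) → take C (10 @ 125) → take B (14 @ 114) → take E (27 @ 207) → take 15/34 of G → 92.65; 74/74 used.
Total value = 699.65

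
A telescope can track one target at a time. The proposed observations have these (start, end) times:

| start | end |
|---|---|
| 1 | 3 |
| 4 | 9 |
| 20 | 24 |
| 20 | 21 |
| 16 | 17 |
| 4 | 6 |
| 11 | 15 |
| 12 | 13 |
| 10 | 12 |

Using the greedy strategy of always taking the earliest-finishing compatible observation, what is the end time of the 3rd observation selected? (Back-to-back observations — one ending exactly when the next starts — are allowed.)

12

By end time: (1,3), (4,6), (4,9), (10,12), (12,13), (11,15), (16,17), (20,21), (20,24).
Pick (1,3); next start ≥ 3 → (4,6); next start ≥ 6 → (10,12); next start ≥ 12 → (12,13); next start ≥ 13 → (16,17); next start ≥ 17 → (20,21).
Selected: (1,3) (4,6) (10,12) (12,13) (16,17) (20,21)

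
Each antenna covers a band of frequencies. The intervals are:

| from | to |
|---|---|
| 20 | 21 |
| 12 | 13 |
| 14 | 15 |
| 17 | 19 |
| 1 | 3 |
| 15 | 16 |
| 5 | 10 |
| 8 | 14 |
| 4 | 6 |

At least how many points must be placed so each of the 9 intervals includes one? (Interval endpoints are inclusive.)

Process intervals by earliest right end; each time one isn't hit yet, stab at its right endpoint.
By right end: [1,3]  [4,6]  [5,10]  [12,13]  [8,14]  [14,15]  [15,16]  [17,19]  [20,21]
[1,3] uncovered → point at 3; [4,6] uncovered → point at 6; [12,13] uncovered → point at 13; [14,15] uncovered → point at 15; [17,19] uncovered → point at 19; [20,21] uncovered → point at 21.
Points: 3, 6, 13, 15, 19, 21 (6 total).

6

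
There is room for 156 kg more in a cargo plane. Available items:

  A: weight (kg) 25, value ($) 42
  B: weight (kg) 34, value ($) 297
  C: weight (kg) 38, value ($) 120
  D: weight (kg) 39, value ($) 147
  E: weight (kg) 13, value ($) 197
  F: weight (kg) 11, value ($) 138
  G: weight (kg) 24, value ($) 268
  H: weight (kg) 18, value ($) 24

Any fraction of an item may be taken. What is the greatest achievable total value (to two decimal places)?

Ratios (sorted): E 15.15, F 12.55, G 11.17, B 8.74, D 3.77, C 3.16, A 1.68, H 1.33
take E (13 @ 197); take F (11 @ 138); take G (24 @ 268); take B (34 @ 297); take D (39 @ 147); take 35/38 of C → 110.53. Capacity used 156/156.
Total value = 1157.53

1157.53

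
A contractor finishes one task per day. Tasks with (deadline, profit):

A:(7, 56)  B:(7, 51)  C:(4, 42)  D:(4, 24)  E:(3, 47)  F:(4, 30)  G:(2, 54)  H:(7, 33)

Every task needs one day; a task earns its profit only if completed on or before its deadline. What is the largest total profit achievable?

By profit: A(d7,56), G(d2,54), B(d7,51), E(d3,47), C(d4,42), H(d7,33), F(d4,30), D(d4,24)
A→slot 7; G→slot 2; B→slot 6; E→slot 3; C→slot 4; H→slot 5; F→slot 1; D skipped.
Profit = 30 + 54 + 47 + 42 + 33 + 51 + 56 = 313

313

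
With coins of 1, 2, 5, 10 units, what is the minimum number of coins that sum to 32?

Use the largest denomination that fits, subtract, and repeat.
32 = 3×10 + 1×2
Total coins = 3 + 1 = 4

4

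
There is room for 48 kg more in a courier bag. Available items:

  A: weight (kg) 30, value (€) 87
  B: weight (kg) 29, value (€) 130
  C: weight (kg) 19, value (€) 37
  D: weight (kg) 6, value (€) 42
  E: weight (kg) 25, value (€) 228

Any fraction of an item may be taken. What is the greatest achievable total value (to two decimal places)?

346.21

Sort by value per unit weight and fill in that order.
Ratios (sorted): E 9.12, D 7.00, B 4.48, A 2.90, C 1.95
take E (25 @ 228); take D (6 @ 42); take 17/29 of B → 76.21. Capacity used 48/48.
Total value = 346.21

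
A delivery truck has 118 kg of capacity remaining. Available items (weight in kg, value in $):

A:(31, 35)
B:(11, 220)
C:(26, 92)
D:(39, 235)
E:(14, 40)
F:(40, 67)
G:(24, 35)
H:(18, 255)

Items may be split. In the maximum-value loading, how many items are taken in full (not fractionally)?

Order: B (220/11=20.00) > H (255/18=14.17) > D (235/39=6.03) > C (92/26=3.54) > E (40/14=2.86) > F (67/40=1.68) > G (35/24=1.46) > A (35/31=1.13)
Fill: take B (11 @ 220) → take H (18 @ 255) → take D (39 @ 235) → take C (26 @ 92) → take E (14 @ 40) → take 10/40 of F → 16.75; 118/118 used.
5 item(s) taken whole; one partial (take 10/40 of F).

5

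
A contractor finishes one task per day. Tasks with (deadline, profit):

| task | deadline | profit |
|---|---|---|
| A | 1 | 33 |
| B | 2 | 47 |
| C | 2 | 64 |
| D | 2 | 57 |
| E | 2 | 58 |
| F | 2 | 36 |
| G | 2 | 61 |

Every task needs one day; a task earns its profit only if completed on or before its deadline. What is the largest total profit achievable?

Sort by profit descending; place each in the latest free slot ≤ its deadline.
Profit order: C=64 G=61 E=58 D=57 B=47 F=36 A=33
Assign: C→slot 2, G→slot 1, E skipped, D skipped, B skipped, F skipped, A skipped.
Slots: [1:G] [2:C]
Profit = 61 + 64 = 125

125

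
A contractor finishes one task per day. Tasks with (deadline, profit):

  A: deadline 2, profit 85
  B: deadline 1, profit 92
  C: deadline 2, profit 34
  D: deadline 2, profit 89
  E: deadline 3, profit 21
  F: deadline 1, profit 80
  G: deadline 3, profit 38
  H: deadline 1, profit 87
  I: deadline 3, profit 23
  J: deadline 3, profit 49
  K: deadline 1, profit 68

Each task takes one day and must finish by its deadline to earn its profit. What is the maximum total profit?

230

By profit: B(d1,92), D(d2,89), H(d1,87), A(d2,85), F(d1,80), K(d1,68), J(d3,49), G(d3,38), C(d2,34), I(d3,23), E(d3,21)
B→slot 1; D→slot 2; H skipped; A skipped; F skipped; K skipped; J→slot 3; G skipped; C skipped; I skipped; E skipped.
Profit = 92 + 89 + 49 = 230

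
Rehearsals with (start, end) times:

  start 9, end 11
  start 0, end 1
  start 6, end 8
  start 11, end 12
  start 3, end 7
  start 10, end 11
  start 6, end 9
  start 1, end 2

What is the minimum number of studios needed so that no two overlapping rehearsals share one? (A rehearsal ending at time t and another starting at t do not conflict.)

3

Count concurrent intervals with a sweep; the peak is the room count.
Events (time:±→running): 0:+→1 1:-→0 1:+→1 2:-→0 3:+→1 6:+→2 6:+→3 … peak 3.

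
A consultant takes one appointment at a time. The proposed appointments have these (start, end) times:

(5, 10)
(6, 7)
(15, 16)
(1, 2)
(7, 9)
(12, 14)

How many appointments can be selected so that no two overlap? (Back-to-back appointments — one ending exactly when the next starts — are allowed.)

5

Order by finish time; keep every interval that doesn't clash with the previous kept one.
By end time: (1,2), (6,7), (7,9), (5,10), (12,14), (15,16).
Pick (1,2); next start ≥ 2 → (6,7); next start ≥ 7 → (7,9); next start ≥ 9 → (12,14); next start ≥ 14 → (15,16).
Selected 5 appointments.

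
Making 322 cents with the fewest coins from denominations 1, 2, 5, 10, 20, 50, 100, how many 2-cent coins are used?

1

322 − 3×100→22 − 1×20→2 − 1×2→0
Count of 2: 1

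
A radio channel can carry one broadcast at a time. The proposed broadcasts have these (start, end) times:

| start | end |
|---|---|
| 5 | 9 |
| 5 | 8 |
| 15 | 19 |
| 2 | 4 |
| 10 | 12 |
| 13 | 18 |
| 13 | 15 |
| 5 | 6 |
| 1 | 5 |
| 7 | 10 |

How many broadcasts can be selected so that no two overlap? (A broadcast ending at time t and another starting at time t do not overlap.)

6

By end time: (2,4), (1,5), (5,6), (5,8), (5,9), (7,10), (10,12), (13,15), (13,18), (15,19).
Pick (2,4); next start ≥ 4 → (5,6); next start ≥ 6 → (7,10); next start ≥ 10 → (10,12); next start ≥ 12 → (13,15); next start ≥ 15 → (15,19).
Selected 6 broadcasts.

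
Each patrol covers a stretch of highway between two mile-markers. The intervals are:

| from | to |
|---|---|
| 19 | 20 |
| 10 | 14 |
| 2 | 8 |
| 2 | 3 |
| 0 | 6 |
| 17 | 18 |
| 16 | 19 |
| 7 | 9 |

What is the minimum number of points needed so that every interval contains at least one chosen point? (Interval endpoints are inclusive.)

5

Sort by right endpoint; whenever an interval is uncovered, place a point at its right end.
By right end: [2,3]  [0,6]  [2,8]  [7,9]  [10,14]  [17,18]  [16,19]  [19,20]
[2,3] uncovered → point at 3; [7,9] uncovered → point at 9; [10,14] uncovered → point at 14; [17,18] uncovered → point at 18; [19,20] uncovered → point at 20.
Points: 3, 9, 14, 18, 20 (5 total).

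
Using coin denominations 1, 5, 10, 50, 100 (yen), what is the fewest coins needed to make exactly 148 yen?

Use the largest denomination that fits, subtract, and repeat.
148 = 1×100 + 4×10 + 1×5 + 3×1
Total coins = 1 + 4 + 1 + 3 = 9

9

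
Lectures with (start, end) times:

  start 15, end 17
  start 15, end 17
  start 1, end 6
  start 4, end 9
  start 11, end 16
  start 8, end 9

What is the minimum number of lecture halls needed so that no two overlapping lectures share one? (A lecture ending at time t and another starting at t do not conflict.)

3

Count concurrent intervals with a sweep; the peak is the room count.
starts: [1, 4, 8, 11, 15, 15]
ends:   [6, 9, 9, 16, 17, 17]
s1→1 s4→2 e6→1 s8→2 e9→1 e9→0 s11→1 s15→2 s15→3  — peak 3.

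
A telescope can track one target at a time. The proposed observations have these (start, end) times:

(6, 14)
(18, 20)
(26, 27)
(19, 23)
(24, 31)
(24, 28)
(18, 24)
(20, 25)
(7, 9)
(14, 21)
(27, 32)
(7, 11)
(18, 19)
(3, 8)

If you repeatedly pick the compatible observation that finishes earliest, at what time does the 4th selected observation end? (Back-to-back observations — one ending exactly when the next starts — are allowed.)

27

Greedy by earliest finish: after sorting by end time, pick each interval compatible with the last pick.
Sorted by end: (3,8)  (7,9)  (7,11)  (6,14)  (18,19)  (18,20)  (14,21)  (19,23)  (18,24)  (20,25)  (26,27)  (24,28)  (24,31)  (27,32)
take (3,8); take (18,19); take (19,23); skip (18,24); take (26,27); skip (24,28); take (27,32).
Selected: (3,8) (18,19) (19,23) (26,27) (27,32)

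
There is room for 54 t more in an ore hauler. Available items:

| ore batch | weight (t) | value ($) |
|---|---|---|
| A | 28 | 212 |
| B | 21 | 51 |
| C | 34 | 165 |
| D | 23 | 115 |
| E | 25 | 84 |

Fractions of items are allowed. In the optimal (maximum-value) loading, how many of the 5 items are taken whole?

2

Ratios (sorted): A 7.57, D 5.00, C 4.85, E 3.36, B 2.43
take A (28 @ 212); take D (23 @ 115); take 3/34 of C → 14.56. Capacity used 54/54.
2 item(s) taken whole; one partial (take 3/34 of C).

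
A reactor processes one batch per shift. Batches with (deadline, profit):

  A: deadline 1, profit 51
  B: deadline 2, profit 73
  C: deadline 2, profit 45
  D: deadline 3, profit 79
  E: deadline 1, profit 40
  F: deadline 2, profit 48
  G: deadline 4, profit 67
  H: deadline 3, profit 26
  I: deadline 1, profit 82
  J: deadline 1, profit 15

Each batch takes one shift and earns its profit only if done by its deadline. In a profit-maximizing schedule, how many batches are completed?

4

Take jobs in profit order; each goes to the latest open slot no later than its deadline.
Profit order: I=82 D=79 B=73 G=67 A=51 F=48 C=45 E=40 H=26 J=15
Assign: I→slot 1, D→slot 3, B→slot 2, G→slot 4, A skipped, F skipped, C skipped, E skipped, H skipped, J skipped.
Slots: [1:I] [2:B] [3:D] [4:G]
4 of 10 scheduled.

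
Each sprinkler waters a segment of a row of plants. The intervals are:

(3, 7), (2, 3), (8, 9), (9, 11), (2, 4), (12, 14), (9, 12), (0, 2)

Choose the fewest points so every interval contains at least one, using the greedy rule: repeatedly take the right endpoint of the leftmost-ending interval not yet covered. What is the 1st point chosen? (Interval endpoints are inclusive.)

2

Sorted: [0,2] [2,3] [2,4] [3,7] [8,9] [9,11] [9,12] [12,14]
{[0,2],[2,3],[2,4]} hit by 2; {[3,7]} hit by 7; {[8,9],[9,11],[9,12]} hit by 9; {[12,14]} hit by 14.
Points: 2, 7, 9, 14 (4 total).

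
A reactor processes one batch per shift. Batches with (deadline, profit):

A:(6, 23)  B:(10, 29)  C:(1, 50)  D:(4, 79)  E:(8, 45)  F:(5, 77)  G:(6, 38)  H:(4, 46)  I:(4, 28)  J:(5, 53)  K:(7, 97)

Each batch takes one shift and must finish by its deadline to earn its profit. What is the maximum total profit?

Sort by profit descending; place each in the latest free slot ≤ its deadline.
By profit: K(d7,97), D(d4,79), F(d5,77), J(d5,53), C(d1,50), H(d4,46), E(d8,45), G(d6,38), B(d10,29), I(d4,28), A(d6,23)
K→slot 7; D→slot 4; F→slot 5; J→slot 3; C→slot 1; H→slot 2; E→slot 8; G→slot 6; B→slot 10; I skipped; A skipped.
Profit = 50 + 46 + 53 + 79 + 77 + 38 + 97 + 45 + 29 = 514

514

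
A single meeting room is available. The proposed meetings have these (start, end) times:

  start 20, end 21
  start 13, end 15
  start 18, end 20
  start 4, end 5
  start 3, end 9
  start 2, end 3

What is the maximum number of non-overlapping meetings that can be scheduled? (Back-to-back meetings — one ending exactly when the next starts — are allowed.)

5

Greedy by earliest finish: after sorting by end time, pick each interval compatible with the last pick.
By end time: (2,3), (4,5), (3,9), (13,15), (18,20), (20,21).
Pick (2,3); next start ≥ 3 → (4,5); next start ≥ 5 → (13,15); next start ≥ 15 → (18,20); next start ≥ 20 → (20,21).
Selected 5 meetings.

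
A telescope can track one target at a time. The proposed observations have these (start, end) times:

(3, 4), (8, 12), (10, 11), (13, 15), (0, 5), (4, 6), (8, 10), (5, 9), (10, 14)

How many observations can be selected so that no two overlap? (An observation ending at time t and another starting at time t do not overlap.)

5

Order by finish time; keep every interval that doesn't clash with the previous kept one.
Sorted by end: (3,4)  (0,5)  (4,6)  (5,9)  (8,10)  (10,11)  (8,12)  (10,14)  (13,15)
take (3,4); take (4,6); take (8,10); take (10,11); skip (8,12); take (13,15).
Selected 5 observations.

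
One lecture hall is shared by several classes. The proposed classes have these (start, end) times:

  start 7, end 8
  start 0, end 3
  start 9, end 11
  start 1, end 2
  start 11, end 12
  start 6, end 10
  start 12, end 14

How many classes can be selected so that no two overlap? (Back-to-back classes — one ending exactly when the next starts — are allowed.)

5

Greedy by earliest finish: after sorting by end time, pick each interval compatible with the last pick.
By end time: (1,2), (0,3), (7,8), (6,10), (9,11), (11,12), (12,14).
Pick (1,2); next start ≥ 2 → (7,8); next start ≥ 8 → (9,11); next start ≥ 11 → (11,12); next start ≥ 12 → (12,14).
Selected 5 classes.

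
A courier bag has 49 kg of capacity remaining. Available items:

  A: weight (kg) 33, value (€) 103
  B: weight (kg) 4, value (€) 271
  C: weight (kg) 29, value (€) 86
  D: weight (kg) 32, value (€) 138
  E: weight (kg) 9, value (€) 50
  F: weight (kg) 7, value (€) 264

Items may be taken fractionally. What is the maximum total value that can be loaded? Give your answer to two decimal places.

710.06

Greedy by value/weight ratio, highest first.
Ratios (sorted): B 67.75, F 37.71, E 5.56, D 4.31, A 3.12, C 2.97
take B (4 @ 271); take F (7 @ 264); take E (9 @ 50); take 29/32 of D → 125.06. Capacity used 49/49.
Total value = 710.06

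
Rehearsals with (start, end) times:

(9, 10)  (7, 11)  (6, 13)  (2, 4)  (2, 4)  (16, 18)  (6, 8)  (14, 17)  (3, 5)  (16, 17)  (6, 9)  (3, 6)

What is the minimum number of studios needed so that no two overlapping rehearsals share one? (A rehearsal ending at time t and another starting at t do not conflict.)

Events (time:±→running): 2:+→1 2:+→2 3:+→3 3:+→4 … peak 4.

4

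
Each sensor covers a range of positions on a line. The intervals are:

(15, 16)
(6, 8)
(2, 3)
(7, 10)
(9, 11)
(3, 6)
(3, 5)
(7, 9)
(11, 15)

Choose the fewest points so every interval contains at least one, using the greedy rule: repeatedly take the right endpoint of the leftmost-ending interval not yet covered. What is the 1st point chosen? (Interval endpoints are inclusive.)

Sort by right endpoint; whenever an interval is uncovered, place a point at its right end.
By right end: [2,3]  [3,5]  [3,6]  [6,8]  [7,9]  [7,10]  [9,11]  [11,15]  [15,16]
[2,3] uncovered → point at 3; [6,8] uncovered → point at 8; [9,11] uncovered → point at 11; [15,16] uncovered → point at 16.
Points: 3, 8, 11, 16 (4 total).

3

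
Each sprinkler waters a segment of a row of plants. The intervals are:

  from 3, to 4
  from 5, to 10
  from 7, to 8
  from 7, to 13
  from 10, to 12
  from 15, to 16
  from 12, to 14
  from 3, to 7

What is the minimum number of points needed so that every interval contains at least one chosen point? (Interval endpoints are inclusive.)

Process intervals by earliest right end; each time one isn't hit yet, stab at its right endpoint.
By right end: [3,4]  [3,7]  [7,8]  [5,10]  [10,12]  [7,13]  [12,14]  [15,16]
[3,4] uncovered → point at 4; [7,8] uncovered → point at 8; [10,12] uncovered → point at 12; [15,16] uncovered → point at 16.
Points: 4, 8, 12, 16 (4 total).

4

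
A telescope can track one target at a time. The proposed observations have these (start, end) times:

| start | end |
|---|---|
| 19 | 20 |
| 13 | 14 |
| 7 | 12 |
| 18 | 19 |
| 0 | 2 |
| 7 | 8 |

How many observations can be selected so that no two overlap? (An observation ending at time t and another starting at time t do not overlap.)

By end time: (0,2), (7,8), (7,12), (13,14), (18,19), (19,20).
Pick (0,2); next start ≥ 2 → (7,8); next start ≥ 8 → (13,14); next start ≥ 14 → (18,19); next start ≥ 19 → (19,20).
Selected 5 observations.

5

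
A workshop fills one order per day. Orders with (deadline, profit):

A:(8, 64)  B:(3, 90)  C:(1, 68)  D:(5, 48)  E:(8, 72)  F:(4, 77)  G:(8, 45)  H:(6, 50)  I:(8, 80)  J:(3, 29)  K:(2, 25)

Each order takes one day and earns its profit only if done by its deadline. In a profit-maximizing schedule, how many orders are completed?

Take jobs in profit order; each goes to the latest open slot no later than its deadline.
By profit: B(d3,90), I(d8,80), F(d4,77), E(d8,72), C(d1,68), A(d8,64), H(d6,50), D(d5,48), G(d8,45), J(d3,29), K(d2,25)
B→slot 3; I→slot 8; F→slot 4; E→slot 7; C→slot 1; A→slot 6; H→slot 5; D→slot 2; G skipped; J skipped; K skipped.
8 of 11 scheduled.

8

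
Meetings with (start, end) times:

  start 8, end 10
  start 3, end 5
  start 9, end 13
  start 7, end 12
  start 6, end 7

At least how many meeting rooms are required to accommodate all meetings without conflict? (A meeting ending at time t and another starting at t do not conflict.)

3

starts: [3, 6, 7, 8, 9]
ends:   [5, 7, 10, 12, 13]
s3→1 e5→0 s6→1 e7→0 s7→1 s8→2 s9→3  — peak 3.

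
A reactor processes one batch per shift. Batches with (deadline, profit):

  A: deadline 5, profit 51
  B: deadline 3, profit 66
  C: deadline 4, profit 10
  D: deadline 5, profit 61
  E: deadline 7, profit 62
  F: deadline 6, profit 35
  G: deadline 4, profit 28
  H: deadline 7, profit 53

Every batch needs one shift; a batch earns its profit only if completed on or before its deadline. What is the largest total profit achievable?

Sort by profit descending; place each in the latest free slot ≤ its deadline.
By profit: B(d3,66), E(d7,62), D(d5,61), H(d7,53), A(d5,51), F(d6,35), G(d4,28), C(d4,10)
B→slot 3; E→slot 7; D→slot 5; H→slot 6; A→slot 4; F→slot 2; G→slot 1; C skipped.
Profit = 28 + 35 + 66 + 51 + 61 + 53 + 62 = 356

356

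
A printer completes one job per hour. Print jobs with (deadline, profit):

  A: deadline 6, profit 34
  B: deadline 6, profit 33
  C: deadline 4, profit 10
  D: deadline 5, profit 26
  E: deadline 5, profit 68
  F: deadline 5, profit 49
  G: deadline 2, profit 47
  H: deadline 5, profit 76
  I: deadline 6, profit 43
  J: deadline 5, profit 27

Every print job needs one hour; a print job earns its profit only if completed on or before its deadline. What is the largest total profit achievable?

317

Profit order: H=76 E=68 F=49 G=47 I=43 A=34 B=33 J=27 D=26 C=10
Assign: H→slot 5, E→slot 4, F→slot 3, G→slot 2, I→slot 6, A→slot 1, B skipped, J skipped, D skipped, C skipped.
Slots: [1:A] [2:G] [3:F] [4:E] [5:H] [6:I]
Profit = 34 + 47 + 49 + 68 + 76 + 43 = 317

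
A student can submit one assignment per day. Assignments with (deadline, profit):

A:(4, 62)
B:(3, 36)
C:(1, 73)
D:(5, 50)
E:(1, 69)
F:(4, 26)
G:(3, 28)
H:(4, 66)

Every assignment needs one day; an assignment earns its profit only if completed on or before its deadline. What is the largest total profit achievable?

Sort by profit descending; place each in the latest free slot ≤ its deadline.
By profit: C(d1,73), E(d1,69), H(d4,66), A(d4,62), D(d5,50), B(d3,36), G(d3,28), F(d4,26)
C→slot 1; E skipped; H→slot 4; A→slot 3; D→slot 5; B→slot 2; G skipped; F skipped.
Profit = 73 + 36 + 62 + 66 + 50 = 287

287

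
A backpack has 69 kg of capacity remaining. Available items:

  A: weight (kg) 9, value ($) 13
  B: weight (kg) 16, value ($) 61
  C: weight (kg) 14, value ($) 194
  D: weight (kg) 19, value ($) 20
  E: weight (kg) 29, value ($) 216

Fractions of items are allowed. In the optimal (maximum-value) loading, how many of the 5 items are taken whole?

4

Greedy by value/weight ratio, highest first.
Ratios (sorted): C 13.86, E 7.45, B 3.81, A 1.44, D 1.05
take C (14 @ 194); take E (29 @ 216); take B (16 @ 61); take A (9 @ 13); take 1/19 of D → 1.05. Capacity used 69/69.
4 item(s) taken whole; one partial (take 1/19 of D).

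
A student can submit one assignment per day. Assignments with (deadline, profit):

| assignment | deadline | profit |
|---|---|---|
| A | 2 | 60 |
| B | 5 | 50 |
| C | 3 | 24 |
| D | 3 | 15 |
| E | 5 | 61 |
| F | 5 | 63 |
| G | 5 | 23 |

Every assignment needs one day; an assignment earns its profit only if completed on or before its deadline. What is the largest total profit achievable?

By profit: F(d5,63), E(d5,61), A(d2,60), B(d5,50), C(d3,24), G(d5,23), D(d3,15)
F→slot 5; E→slot 4; A→slot 2; B→slot 3; C→slot 1; G skipped; D skipped.
Profit = 24 + 60 + 50 + 61 + 63 = 258

258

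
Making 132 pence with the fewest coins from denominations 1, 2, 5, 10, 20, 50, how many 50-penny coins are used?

2

Greedy: take as many of the largest coin as possible, then repeat with the remainder.
132 = 2×50 + 1×20 + 1×10 + 1×2
Count of 50: 2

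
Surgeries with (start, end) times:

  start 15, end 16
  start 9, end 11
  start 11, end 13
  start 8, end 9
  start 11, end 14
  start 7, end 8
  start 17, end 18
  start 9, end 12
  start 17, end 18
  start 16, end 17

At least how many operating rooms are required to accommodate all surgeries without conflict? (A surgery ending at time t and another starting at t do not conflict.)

3

starts: [7, 8, 9, 9, 11, 11, 15, 16, 17, 17]
ends:   [8, 9, 11, 12, 13, 14, 16, 17, 18, 18]
s7→1 e8→0 s8→1 e9→0 s9→1 s9→2 e11→1 s11→2 s11→3  — peak 3.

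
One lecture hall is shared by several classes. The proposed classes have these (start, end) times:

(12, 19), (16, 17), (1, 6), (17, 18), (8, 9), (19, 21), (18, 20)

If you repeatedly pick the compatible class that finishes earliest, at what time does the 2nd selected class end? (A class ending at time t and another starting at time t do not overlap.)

9

Greedy by earliest finish: after sorting by end time, pick each interval compatible with the last pick.
Sorted by end: (1,6)  (8,9)  (16,17)  (17,18)  (12,19)  (18,20)  (19,21)
take (1,6); take (8,9); take (16,17); take (17,18); take (18,20).
Selected: (1,6) (8,9) (16,17) (17,18) (18,20)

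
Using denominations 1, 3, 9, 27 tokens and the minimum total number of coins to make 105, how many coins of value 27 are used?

3

Use the largest denomination that fits, subtract, and repeat.
105 − 3×27→24 − 2×9→6 − 2×3→0
Count of 27: 3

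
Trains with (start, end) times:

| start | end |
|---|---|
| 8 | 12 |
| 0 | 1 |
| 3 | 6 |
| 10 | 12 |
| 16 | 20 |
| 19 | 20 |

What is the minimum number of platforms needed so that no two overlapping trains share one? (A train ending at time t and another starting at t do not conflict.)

Events (time:±→running): 0:+→1 1:-→0 3:+→1 6:-→0 8:+→1 10:+→2 … peak 2.

2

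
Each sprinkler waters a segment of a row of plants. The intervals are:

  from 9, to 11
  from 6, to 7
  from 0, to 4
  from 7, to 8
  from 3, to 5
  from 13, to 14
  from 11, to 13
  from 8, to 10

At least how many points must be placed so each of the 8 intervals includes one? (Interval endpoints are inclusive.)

Sorted: [0,4] [3,5] [6,7] [7,8] [8,10] [9,11] [11,13] [13,14]
{[0,4],[3,5]} hit by 4; {[6,7],[7,8]} hit by 7; {[8,10],[9,11]} hit by 10; {[11,13],[13,14]} hit by 13.
Points: 4, 7, 10, 13 (4 total).

4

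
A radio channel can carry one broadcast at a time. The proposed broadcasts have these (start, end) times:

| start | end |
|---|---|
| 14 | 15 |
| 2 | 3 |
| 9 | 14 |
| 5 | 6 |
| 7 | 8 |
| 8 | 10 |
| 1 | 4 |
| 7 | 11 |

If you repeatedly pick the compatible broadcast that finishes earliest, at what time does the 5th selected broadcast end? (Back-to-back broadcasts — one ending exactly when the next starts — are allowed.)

15

Sort by end time and greedily take each interval whose start is ≥ the last chosen end.
Sorted by end: (2,3)  (1,4)  (5,6)  (7,8)  (8,10)  (7,11)  (9,14)  (14,15)
take (2,3); skip (1,4); take (5,6); take (7,8); take (8,10); take (14,15).
Selected: (2,3) (5,6) (7,8) (8,10) (14,15)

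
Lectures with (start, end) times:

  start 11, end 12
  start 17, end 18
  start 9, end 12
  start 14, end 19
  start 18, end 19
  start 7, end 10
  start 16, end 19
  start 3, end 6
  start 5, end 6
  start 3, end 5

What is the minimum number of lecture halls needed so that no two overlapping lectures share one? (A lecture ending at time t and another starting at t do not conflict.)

3

starts: [3, 3, 5, 7, 9, 11, 14, 16, 17, 18]
ends:   [5, 6, 6, 10, 12, 12, 18, 19, 19, 19]
s3→1 s3→2 e5→1 s5→2 e6→1 e6→0 s7→1 s9→2 e10→1 s11→2 e12→1 e12→0 s14→1 s16→2 s17→3  — peak 3.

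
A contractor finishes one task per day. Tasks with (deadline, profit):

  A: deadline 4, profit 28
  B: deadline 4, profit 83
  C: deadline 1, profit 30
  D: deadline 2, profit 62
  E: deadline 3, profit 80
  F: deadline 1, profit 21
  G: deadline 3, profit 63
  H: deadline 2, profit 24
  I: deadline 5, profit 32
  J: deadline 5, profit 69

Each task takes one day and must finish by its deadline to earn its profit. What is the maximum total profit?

357

Sort by profit descending; place each in the latest free slot ≤ its deadline.
Profit order: B=83 E=80 J=69 G=63 D=62 I=32 C=30 A=28 H=24 F=21
Assign: B→slot 4, E→slot 3, J→slot 5, G→slot 2, D→slot 1, I skipped, C skipped, A skipped, H skipped, F skipped.
Slots: [1:D] [2:G] [3:E] [4:B] [5:J]
Profit = 62 + 63 + 80 + 83 + 69 = 357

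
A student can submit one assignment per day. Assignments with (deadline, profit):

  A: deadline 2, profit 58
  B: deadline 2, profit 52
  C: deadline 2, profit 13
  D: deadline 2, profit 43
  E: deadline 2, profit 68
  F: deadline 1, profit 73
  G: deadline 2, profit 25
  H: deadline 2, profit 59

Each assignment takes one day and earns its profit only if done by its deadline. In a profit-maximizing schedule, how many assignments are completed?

By profit: F(d1,73), E(d2,68), H(d2,59), A(d2,58), B(d2,52), D(d2,43), G(d2,25), C(d2,13)
F→slot 1; E→slot 2; H skipped; A skipped; B skipped; D skipped; G skipped; C skipped.
2 of 8 scheduled.

2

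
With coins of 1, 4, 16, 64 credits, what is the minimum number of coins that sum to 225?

6

Greedy: take as many of the largest coin as possible, then repeat with the remainder.
225 = 3×64 + 2×16 + 1×1
Total coins = 3 + 2 + 1 = 6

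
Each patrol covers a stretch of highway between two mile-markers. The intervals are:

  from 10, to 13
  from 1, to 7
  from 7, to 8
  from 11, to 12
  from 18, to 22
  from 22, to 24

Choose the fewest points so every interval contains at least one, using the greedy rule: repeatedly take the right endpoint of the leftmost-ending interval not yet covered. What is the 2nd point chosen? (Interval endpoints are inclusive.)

12

Sort by right endpoint; whenever an interval is uncovered, place a point at its right end.
Sorted: [1,7] [7,8] [11,12] [10,13] [18,22] [22,24]
{[1,7],[7,8]} hit by 7; {[11,12],[10,13]} hit by 12; {[18,22],[22,24]} hit by 22.
Points: 7, 12, 22 (3 total).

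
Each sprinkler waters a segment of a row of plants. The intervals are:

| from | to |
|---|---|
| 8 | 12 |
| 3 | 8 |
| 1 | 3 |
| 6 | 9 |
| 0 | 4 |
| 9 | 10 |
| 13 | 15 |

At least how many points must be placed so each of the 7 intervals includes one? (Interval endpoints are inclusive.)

Process intervals by earliest right end; each time one isn't hit yet, stab at its right endpoint.
Sorted: [1,3] [0,4] [3,8] [6,9] [9,10] [8,12] [13,15]
{[1,3],[0,4],[3,8]} hit by 3; {[6,9],[9,10],[8,12]} hit by 9; {[13,15]} hit by 15.
Points: 3, 9, 15 (3 total).

3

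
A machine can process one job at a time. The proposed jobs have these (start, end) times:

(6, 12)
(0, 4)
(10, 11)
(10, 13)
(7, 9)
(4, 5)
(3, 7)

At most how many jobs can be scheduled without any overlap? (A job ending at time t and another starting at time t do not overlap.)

4

Greedy by earliest finish: after sorting by end time, pick each interval compatible with the last pick.
Sorted by end: (0,4)  (4,5)  (3,7)  (7,9)  (10,11)  (6,12)  (10,13)
take (0,4); take (4,5); take (7,9); take (10,11); skip (10,13).
Selected 4 jobs.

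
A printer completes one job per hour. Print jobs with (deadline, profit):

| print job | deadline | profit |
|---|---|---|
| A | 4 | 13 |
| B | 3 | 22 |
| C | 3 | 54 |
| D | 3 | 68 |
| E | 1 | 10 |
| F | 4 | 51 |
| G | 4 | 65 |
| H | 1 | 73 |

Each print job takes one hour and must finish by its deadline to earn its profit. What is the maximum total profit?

260

Sort by profit descending; place each in the latest free slot ≤ its deadline.
Profit order: H=73 D=68 G=65 C=54 F=51 B=22 A=13 E=10
Assign: H→slot 1, D→slot 3, G→slot 4, C→slot 2, F skipped, B skipped, A skipped, E skipped.
Slots: [1:H] [2:C] [3:D] [4:G]
Profit = 73 + 54 + 68 + 65 = 260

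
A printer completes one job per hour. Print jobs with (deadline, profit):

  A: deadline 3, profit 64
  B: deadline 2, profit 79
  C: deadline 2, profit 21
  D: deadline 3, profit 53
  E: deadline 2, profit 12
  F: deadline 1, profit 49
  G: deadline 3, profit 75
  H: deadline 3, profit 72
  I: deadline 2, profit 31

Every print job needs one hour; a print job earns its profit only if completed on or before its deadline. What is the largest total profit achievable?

226

Take jobs in profit order; each goes to the latest open slot no later than its deadline.
By profit: B(d2,79), G(d3,75), H(d3,72), A(d3,64), D(d3,53), F(d1,49), I(d2,31), C(d2,21), E(d2,12)
B→slot 2; G→slot 3; H→slot 1; A skipped; D skipped; F skipped; I skipped; C skipped; E skipped.
Profit = 72 + 79 + 75 = 226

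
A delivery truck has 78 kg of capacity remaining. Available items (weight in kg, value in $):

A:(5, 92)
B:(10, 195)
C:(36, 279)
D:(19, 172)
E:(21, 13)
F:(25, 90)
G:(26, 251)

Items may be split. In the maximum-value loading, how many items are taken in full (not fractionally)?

4

Greedy by value/weight ratio, highest first.
Order: B (195/10=19.50) > A (92/5=18.40) > G (251/26=9.65) > D (172/19=9.05) > C (279/36=7.75) > F (90/25=3.60) > E (13/21=0.62)
Fill: take B (10 @ 195) → take A (5 @ 92) → take G (26 @ 251) → take D (19 @ 172) → take 18/36 of C → 139.50; 78/78 used.
4 item(s) taken whole; one partial (take 18/36 of C).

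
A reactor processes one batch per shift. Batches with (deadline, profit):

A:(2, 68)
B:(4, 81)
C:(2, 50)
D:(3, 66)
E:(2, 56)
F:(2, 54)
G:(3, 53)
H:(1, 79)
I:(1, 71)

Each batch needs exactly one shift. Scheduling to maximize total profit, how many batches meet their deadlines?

4

Take jobs in profit order; each goes to the latest open slot no later than its deadline.
Profit order: B=81 H=79 I=71 A=68 D=66 E=56 F=54 G=53 C=50
Assign: B→slot 4, H→slot 1, I skipped, A→slot 2, D→slot 3, E skipped, F skipped, G skipped, C skipped.
Slots: [1:H] [2:A] [3:D] [4:B]
4 of 9 scheduled.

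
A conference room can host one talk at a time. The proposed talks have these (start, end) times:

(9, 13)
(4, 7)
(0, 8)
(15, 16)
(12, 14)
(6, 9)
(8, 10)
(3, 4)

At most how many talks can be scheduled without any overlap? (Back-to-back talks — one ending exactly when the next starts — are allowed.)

Greedy by earliest finish: after sorting by end time, pick each interval compatible with the last pick.
Sorted by end: (3,4)  (4,7)  (0,8)  (6,9)  (8,10)  (9,13)  (12,14)  (15,16)
take (3,4); take (4,7); skip (0,8); take (8,10); skip (9,13); take (12,14); take (15,16).
Selected 5 talks.

5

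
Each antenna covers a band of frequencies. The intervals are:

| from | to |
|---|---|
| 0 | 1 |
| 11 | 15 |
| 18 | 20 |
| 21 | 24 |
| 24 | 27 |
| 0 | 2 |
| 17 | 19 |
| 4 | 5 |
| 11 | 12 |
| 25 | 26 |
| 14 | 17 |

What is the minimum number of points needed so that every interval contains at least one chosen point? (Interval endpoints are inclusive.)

7

By right end: [0,1]  [0,2]  [4,5]  [11,12]  [11,15]  [14,17]  [17,19]  [18,20]  [21,24]  [25,26]  [24,27]
[0,1] uncovered → point at 1; [4,5] uncovered → point at 5; [11,12] uncovered → point at 12; [14,17] uncovered → point at 17; [18,20] uncovered → point at 20; [21,24] uncovered → point at 24; [25,26] uncovered → point at 26.
Points: 1, 5, 12, 17, 20, 24, 26 (7 total).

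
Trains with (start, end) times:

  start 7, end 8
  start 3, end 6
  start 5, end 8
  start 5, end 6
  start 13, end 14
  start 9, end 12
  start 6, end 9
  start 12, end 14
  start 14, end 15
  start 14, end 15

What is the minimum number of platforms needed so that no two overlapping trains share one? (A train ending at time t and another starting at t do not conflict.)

starts: [3, 5, 5, 6, 7, 9, 12, 13, 14, 14]
ends:   [6, 6, 8, 8, 9, 12, 14, 14, 15, 15]
s3→1 s5→2 s5→3  — peak 3.

3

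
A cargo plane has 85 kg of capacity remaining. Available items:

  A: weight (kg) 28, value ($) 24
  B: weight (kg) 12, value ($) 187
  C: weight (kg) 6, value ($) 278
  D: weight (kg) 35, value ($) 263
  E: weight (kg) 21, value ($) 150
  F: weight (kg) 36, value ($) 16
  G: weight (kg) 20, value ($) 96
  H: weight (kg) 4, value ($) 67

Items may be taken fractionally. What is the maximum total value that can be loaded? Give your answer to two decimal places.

Ratios (sorted): C 46.33, H 16.75, B 15.58, D 7.51, E 7.14, G 4.80, A 0.86, F 0.44
take C (6 @ 278); take H (4 @ 67); take B (12 @ 187); take D (35 @ 263); take E (21 @ 150); take 7/20 of G → 33.60. Capacity used 85/85.
Total value = 978.60

978.60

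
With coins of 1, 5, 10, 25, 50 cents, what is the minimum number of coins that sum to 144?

9

Use the largest denomination that fits, subtract, and repeat.
144 = 2×50 + 1×25 + 1×10 + 1×5 + 4×1
Total coins = 2 + 1 + 1 + 1 + 4 = 9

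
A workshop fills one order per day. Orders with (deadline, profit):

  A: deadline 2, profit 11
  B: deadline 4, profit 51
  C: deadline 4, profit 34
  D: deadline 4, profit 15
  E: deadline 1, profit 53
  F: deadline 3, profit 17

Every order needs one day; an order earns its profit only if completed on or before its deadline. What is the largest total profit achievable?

Take jobs in profit order; each goes to the latest open slot no later than its deadline.
Profit order: E=53 B=51 C=34 F=17 D=15 A=11
Assign: E→slot 1, B→slot 4, C→slot 3, F→slot 2, D skipped, A skipped.
Slots: [1:E] [2:F] [3:C] [4:B]
Profit = 53 + 17 + 34 + 51 = 155

155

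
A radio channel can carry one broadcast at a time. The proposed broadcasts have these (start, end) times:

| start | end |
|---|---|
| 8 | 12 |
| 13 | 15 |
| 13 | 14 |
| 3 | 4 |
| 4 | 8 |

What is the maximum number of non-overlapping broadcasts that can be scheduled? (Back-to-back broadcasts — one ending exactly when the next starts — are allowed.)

Sorted by end: (3,4)  (4,8)  (8,12)  (13,14)  (13,15)
take (3,4); take (4,8); take (8,12); take (13,14).
Selected 4 broadcasts.

4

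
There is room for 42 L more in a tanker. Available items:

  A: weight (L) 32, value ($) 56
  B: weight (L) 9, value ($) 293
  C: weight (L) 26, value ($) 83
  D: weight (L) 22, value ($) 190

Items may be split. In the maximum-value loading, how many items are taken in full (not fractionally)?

Ratios (sorted): B 32.56, D 8.64, C 3.19, A 1.75
take B (9 @ 293); take D (22 @ 190); take 11/26 of C → 35.12. Capacity used 42/42.
2 item(s) taken whole; one partial (take 11/26 of C).

2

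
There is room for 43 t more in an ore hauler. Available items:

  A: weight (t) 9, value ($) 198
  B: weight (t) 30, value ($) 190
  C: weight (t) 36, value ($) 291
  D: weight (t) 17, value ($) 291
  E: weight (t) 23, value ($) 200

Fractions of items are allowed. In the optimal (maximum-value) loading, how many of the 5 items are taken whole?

2

Greedy by value/weight ratio, highest first.
Order: A (198/9=22.00) > D (291/17=17.12) > E (200/23=8.70) > C (291/36=8.08) > B (190/30=6.33)
Fill: take A (9 @ 198) → take D (17 @ 291) → take 17/23 of E → 147.83; 43/43 used.
2 item(s) taken whole; one partial (take 17/23 of E).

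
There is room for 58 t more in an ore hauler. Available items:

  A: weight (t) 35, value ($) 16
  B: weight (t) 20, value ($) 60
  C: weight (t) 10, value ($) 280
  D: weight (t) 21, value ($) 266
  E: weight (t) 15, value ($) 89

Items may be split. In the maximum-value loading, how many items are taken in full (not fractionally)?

Greedy by value/weight ratio, highest first.
Order: C (280/10=28.00) > D (266/21=12.67) > E (89/15=5.93) > B (60/20=3.00) > A (16/35=0.46)
Fill: take C (10 @ 280) → take D (21 @ 266) → take E (15 @ 89) → take 12/20 of B → 36.00; 58/58 used.
3 item(s) taken whole; one partial (take 12/20 of B).

3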